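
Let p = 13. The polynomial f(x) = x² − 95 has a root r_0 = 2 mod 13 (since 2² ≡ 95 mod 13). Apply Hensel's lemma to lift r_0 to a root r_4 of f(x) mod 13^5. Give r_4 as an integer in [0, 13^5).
r_4 = 127493 (mod 371293)

Hensel's recurrence: r_{i+1} = r_i − f(r_i)·(f′(r_i))^{-1} mod 13^{i+2}, with f′(x) = 2x. Iterate:
  r_0 = 2 (mod 13)
  r_1 = 67 (mod 169)
  r_2 = 67 (mod 2197)
  r_3 = 13249 (mod 28561)
  r_4 = 127493 (mod 371293)
Final: r_4 = 127493, and one checks f(r_4) ≡ 0 mod 13^5.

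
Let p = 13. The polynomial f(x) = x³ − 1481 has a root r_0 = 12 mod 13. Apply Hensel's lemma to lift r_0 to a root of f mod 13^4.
r_3 = 2859 (mod 28561)

Hensel: r_{i+1} = r_i − f(r_i)/f′(r_i) mod 13^{i+2}, where f′(x) = 3x². Iterate:
  r_0 = 12 (mod 13)
  r_1 = 155 (mod 169)
  r_2 = 662 (mod 2197)
  r_3 = 2859 (mod 28561)
Final: r = 2859 with f(r) ≡ 0 mod 13^4.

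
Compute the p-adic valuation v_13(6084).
v_13(6084) = 2

v_13(n) is the largest exponent k such that 13^k divides n. Factor out: 6084 = 13^2 · 36. (Sign doesn't affect v_p.) So v_13(6084) = 2.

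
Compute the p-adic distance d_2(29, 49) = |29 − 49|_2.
d_2(29, 49) = 1/4

Step 1 — x − y = 29 − 49 = -20. Step 2 — v_2(-20) = 2 (factor: -20 = −(2^2 · 5); the sign does not affect v_p). Step 3 — |x − y|_2 = 2^{-2} = 1/4.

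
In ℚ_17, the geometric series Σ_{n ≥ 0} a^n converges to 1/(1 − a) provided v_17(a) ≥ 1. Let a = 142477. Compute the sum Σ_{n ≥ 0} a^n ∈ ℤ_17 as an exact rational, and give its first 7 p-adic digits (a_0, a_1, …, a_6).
Σ a^n = 1/(1 − a) = -1/142476;  first 7 digits = (1, 0, 0, 12, 1, 0, 8)

v_17(a) = 3 ≥ 1, so the series converges in ℤ_17 to 1/(1 − a) = 1/(1 − 142477) = -1/142476. Expand this rational in ℤ_17: compute digits iteratively via d_i = x_i mod 17, x_{i+1} = (x_i − d_i)/17. The first 7 digits are (1, 0, 0, 12, 1, 0, 8).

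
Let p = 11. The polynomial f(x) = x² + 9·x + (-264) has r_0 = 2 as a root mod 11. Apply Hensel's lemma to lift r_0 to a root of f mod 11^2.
r_1 = 2 (mod 121)

Hensel: r_{i+1} = r_i − f(r_i)·(f′(r_i))^{-1} mod 11^{i+2}, f′(x) = 2x + 9. Iterate:
  r_0 = 2 (mod 11)
  r_1 = 2 (mod 121)
Final: r = 2 satisfies f(r) ≡ 0 mod 11^2.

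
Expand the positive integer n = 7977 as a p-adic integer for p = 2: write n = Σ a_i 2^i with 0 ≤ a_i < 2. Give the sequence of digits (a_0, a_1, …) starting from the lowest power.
(a_0, a_1, …) = (1, 0, 0, 1, 0, 1, 0, 0, 1, 1, 1, 1, 1)

Repeated division by 2 gives the digits low-to-high: 7977 = 1 + 1·2^3 + 1·2^5 + 1·2^8 + 1·2^9 + 1·2^10 + 1·2^11 + 1·2^12. Digit sequence: (1, 0, 0, 1, 0, 1, 0, 0, 1, 1, 1, 1, 1).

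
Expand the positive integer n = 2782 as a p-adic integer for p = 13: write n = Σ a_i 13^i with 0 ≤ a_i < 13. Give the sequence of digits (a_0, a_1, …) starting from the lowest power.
(a_0, a_1, …) = (0, 6, 3, 1)

Repeated division by 13 gives the digits low-to-high: 2782 = 6·13^1 + 3·13^2 + 1·13^3. Digit sequence: (0, 6, 3, 1).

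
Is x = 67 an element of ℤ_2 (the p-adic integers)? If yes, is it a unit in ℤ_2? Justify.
x ∈ ℤ_2^× (unit); v_2(x) = 0

ℤ_2 = {x ∈ ℚ_2 : v_2(x) ≥ 0} and ℤ_2^× = {x ∈ ℤ_2 : v_2(x) = 0}. Here v_2(67) = v_2(num) − v_2(den) = 0; compare against these criteria.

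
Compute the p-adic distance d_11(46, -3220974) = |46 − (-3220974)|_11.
d_11(46, -3220974) = 1/161051

Step 1 — x − y = 46 − (-3220974) = 3221020. Step 2 — v_11(3221020) = 5 (factor: 3221020 = (11^5 · 20); the sign does not affect v_p). Step 3 — |x − y|_11 = 11^{-5} = 1/161051.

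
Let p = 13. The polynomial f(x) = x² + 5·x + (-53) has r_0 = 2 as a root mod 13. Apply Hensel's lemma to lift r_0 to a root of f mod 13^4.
r_3 = 21920 (mod 28561)

Hensel: r_{i+1} = r_i − f(r_i)·(f′(r_i))^{-1} mod 13^{i+2}, f′(x) = 2x + 5. Iterate:
  r_0 = 2 (mod 13)
  r_1 = 119 (mod 169)
  r_2 = 2147 (mod 2197)
  r_3 = 21920 (mod 28561)
Final: r = 21920 satisfies f(r) ≡ 0 mod 13^4.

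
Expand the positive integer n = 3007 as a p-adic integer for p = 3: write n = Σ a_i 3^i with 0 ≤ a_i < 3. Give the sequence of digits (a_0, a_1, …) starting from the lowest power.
(a_0, a_1, …) = (1, 0, 1, 0, 1, 0, 1, 1)

Repeated division by 3 gives the digits low-to-high: 3007 = 1 + 1·3^2 + 1·3^4 + 1·3^6 + 1·3^7. Digit sequence: (1, 0, 1, 0, 1, 0, 1, 1).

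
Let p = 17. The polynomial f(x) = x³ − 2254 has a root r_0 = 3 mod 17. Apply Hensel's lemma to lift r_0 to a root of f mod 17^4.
r_3 = 83082 (mod 83521)

Hensel: r_{i+1} = r_i − f(r_i)/f′(r_i) mod 17^{i+2}, where f′(x) = 3x². Iterate:
  r_0 = 3 (mod 17)
  r_1 = 139 (mod 289)
  r_2 = 4474 (mod 4913)
  r_3 = 83082 (mod 83521)
Final: r = 83082 with f(r) ≡ 0 mod 17^4.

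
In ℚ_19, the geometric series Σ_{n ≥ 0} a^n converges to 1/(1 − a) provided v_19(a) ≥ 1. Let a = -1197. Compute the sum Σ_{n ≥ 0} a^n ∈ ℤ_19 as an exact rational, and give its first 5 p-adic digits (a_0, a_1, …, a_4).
Σ a^n = 1/(1 − a) = 1/1198;  first 5 digits = (1, 13, 13, 11, 2)

v_19(a) = 1 ≥ 1, so the series converges in ℤ_19 to 1/(1 − a) = 1/(1 − (-1197)) = 1/1198. Expand this rational in ℤ_19: compute digits iteratively via d_i = x_i mod 19, x_{i+1} = (x_i − d_i)/19. The first 5 digits are (1, 13, 13, 11, 2).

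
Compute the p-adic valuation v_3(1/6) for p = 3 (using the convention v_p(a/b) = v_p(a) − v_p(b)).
v_3(1/6) = -1

Factor powers of 3 from the numerator and denominator of the reduced fraction: 1 = 3^0 · 1 and 6 = 3^1 · 2. Apply v_p(a/b) = v_p(a) − v_p(b): v_3(1/6) = 0 − 1 = -1.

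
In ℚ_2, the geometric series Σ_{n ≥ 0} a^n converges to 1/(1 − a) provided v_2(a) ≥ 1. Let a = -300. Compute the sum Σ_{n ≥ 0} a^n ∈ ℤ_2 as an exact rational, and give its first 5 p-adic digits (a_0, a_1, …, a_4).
Σ a^n = 1/(1 − a) = 1/301;  first 5 digits = (1, 0, 1, 0, 0)

v_2(a) = 2 ≥ 1, so the series converges in ℤ_2 to 1/(1 − a) = 1/(1 − (-300)) = 1/301. Expand this rational in ℤ_2: compute digits iteratively via d_i = x_i mod 2, x_{i+1} = (x_i − d_i)/2. The first 5 digits are (1, 0, 1, 0, 0).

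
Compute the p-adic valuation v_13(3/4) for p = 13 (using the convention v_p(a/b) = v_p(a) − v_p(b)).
v_13(3/4) = 0

Factor powers of 13 from the numerator and denominator of the reduced fraction: 3 = 13^0 · 3 and 4 = 13^0 · 4. Apply v_p(a/b) = v_p(a) − v_p(b): v_13(3/4) = 0 − 0 = 0.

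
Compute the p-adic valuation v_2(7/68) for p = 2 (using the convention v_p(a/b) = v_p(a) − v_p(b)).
v_2(7/68) = -2

Factor powers of 2 from the numerator and denominator of the reduced fraction: 7 = 2^0 · 7 and 68 = 2^2 · 17. Apply v_p(a/b) = v_p(a) − v_p(b): v_2(7/68) = 0 − 2 = -2.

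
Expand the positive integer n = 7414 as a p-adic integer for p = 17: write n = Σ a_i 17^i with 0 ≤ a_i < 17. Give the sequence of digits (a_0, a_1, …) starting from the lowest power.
(a_0, a_1, …) = (2, 11, 8, 1)

Repeated division by 17 gives the digits low-to-high: 7414 = 2 + 11·17^1 + 8·17^2 + 1·17^3. Digit sequence: (2, 11, 8, 1).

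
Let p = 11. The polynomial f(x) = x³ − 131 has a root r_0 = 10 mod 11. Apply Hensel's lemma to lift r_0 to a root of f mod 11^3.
r_2 = 648 (mod 1331)

Hensel: r_{i+1} = r_i − f(r_i)/f′(r_i) mod 11^{i+2}, where f′(x) = 3x². Iterate:
  r_0 = 10 (mod 11)
  r_1 = 43 (mod 121)
  r_2 = 648 (mod 1331)
Final: r = 648 with f(r) ≡ 0 mod 11^3.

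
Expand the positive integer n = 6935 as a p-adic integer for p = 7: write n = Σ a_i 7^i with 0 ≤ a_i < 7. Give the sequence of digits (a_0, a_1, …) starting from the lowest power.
(a_0, a_1, …) = (5, 3, 1, 6, 2)

Repeated division by 7 gives the digits low-to-high: 6935 = 5 + 3·7^1 + 1·7^2 + 6·7^3 + 2·7^4. Digit sequence: (5, 3, 1, 6, 2).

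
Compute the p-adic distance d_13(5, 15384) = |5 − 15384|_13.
d_13(5, 15384) = 1/2197

Step 1 — x − y = 5 − 15384 = -15379. Step 2 — v_13(-15379) = 3 (factor: -15379 = −(13^3 · 7); the sign does not affect v_p). Step 3 — |x − y|_13 = 13^{-3} = 1/2197.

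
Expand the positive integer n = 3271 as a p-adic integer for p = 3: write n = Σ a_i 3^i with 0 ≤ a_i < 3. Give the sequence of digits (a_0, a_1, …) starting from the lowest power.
(a_0, a_1, …) = (1, 1, 0, 1, 1, 1, 1, 1)

Repeated division by 3 gives the digits low-to-high: 3271 = 1 + 1·3^1 + 1·3^3 + 1·3^4 + 1·3^5 + 1·3^6 + 1·3^7. Digit sequence: (1, 1, 0, 1, 1, 1, 1, 1).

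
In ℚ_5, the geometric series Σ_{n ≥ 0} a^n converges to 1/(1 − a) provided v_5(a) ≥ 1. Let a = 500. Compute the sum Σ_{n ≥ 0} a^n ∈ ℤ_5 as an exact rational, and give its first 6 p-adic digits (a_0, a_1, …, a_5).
Σ a^n = 1/(1 − a) = -1/499;  first 6 digits = (1, 0, 0, 4, 0, 0)

v_5(a) = 3 ≥ 1, so the series converges in ℤ_5 to 1/(1 − a) = 1/(1 − 500) = -1/499. Expand this rational in ℤ_5: compute digits iteratively via d_i = x_i mod 5, x_{i+1} = (x_i − d_i)/5. The first 6 digits are (1, 0, 0, 4, 0, 0).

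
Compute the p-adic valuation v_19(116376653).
v_19(116376653) = 5

v_19(n) is the largest exponent k such that 19^k divides n. Factor out: 116376653 = 19^5 · 47. (Sign doesn't affect v_p.) So v_19(116376653) = 5.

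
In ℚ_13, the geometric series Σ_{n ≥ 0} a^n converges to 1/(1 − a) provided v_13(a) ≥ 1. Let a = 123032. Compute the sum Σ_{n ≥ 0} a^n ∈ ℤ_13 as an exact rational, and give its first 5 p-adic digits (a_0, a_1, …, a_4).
Σ a^n = 1/(1 − a) = -1/123031;  first 5 digits = (1, 0, 0, 4, 4)

v_13(a) = 3 ≥ 1, so the series converges in ℤ_13 to 1/(1 − a) = 1/(1 − 123032) = -1/123031. Expand this rational in ℤ_13: compute digits iteratively via d_i = x_i mod 13, x_{i+1} = (x_i − d_i)/13. The first 5 digits are (1, 0, 0, 4, 4).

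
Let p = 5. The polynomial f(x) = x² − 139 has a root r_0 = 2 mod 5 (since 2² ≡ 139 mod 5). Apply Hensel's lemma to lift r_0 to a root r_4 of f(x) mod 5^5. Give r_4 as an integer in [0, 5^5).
r_4 = 2292 (mod 3125)

Hensel's recurrence: r_{i+1} = r_i − f(r_i)·(f′(r_i))^{-1} mod 5^{i+2}, with f′(x) = 2x. Iterate:
  r_0 = 2 (mod 5)
  r_1 = 17 (mod 25)
  r_2 = 42 (mod 125)
  r_3 = 417 (mod 625)
  r_4 = 2292 (mod 3125)
Final: r_4 = 2292, and one checks f(r_4) ≡ 0 mod 5^5.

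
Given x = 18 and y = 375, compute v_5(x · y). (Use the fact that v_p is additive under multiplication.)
v_5(6750) = 3

v_p(x) = 0 (factor: 18 = 5^0 · 18); v_p(y) = 3 (factor: 375 = 5^3 · 3). Additivity: v_p(xy) = v_p(x) + v_p(y) = 0 + 3 = 3. (Direct check: xy = 6750 = 5^3 · (54).)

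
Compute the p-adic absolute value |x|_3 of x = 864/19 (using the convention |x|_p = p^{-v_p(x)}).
|864/19|_3 = 1/27

Step 1 — compute v_3(x) by factoring powers of 3 out of the numerator and denominator: v_3(864/19) = 3. Step 2 — apply |x|_p = p^{-v_p(x)} = 3^{-3} = 1/27.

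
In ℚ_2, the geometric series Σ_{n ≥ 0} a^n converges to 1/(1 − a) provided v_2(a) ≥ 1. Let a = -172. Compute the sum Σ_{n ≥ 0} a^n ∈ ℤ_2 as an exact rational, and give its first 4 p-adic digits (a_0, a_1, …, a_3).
Σ a^n = 1/(1 − a) = 1/173;  first 4 digits = (1, 0, 1, 0)

v_2(a) = 2 ≥ 1, so the series converges in ℤ_2 to 1/(1 − a) = 1/(1 − (-172)) = 1/173. Expand this rational in ℤ_2: compute digits iteratively via d_i = x_i mod 2, x_{i+1} = (x_i − d_i)/2. The first 4 digits are (1, 0, 1, 0).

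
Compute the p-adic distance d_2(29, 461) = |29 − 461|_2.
d_2(29, 461) = 1/16

Step 1 — x − y = 29 − 461 = -432. Step 2 — v_2(-432) = 4 (factor: -432 = −(2^4 · 27); the sign does not affect v_p). Step 3 — |x − y|_2 = 2^{-4} = 1/16.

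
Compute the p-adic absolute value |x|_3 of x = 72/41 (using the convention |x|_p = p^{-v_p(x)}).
|72/41|_3 = 1/9

Step 1 — compute v_3(x) by factoring powers of 3 out of the numerator and denominator: v_3(72/41) = 2. Step 2 — apply |x|_p = p^{-v_p(x)} = 3^{-2} = 1/9.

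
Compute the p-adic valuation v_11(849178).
v_11(849178) = 4

v_11(n) is the largest exponent k such that 11^k divides n. Factor out: 849178 = 11^4 · 58. (Sign doesn't affect v_p.) So v_11(849178) = 4.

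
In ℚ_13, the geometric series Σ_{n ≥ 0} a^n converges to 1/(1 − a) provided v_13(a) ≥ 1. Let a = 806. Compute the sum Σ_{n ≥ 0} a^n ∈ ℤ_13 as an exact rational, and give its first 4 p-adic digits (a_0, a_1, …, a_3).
Σ a^n = 1/(1 − a) = -1/805;  first 4 digits = (1, 10, 0, 9)

v_13(a) = 1 ≥ 1, so the series converges in ℤ_13 to 1/(1 − a) = 1/(1 − 806) = -1/805. Expand this rational in ℤ_13: compute digits iteratively via d_i = x_i mod 13, x_{i+1} = (x_i − d_i)/13. The first 4 digits are (1, 10, 0, 9).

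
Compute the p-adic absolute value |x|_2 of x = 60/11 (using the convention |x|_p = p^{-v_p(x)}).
|60/11|_2 = 1/4

Step 1 — compute v_2(x) by factoring powers of 2 out of the numerator and denominator: v_2(60/11) = 2. Step 2 — apply |x|_p = p^{-v_p(x)} = 2^{-2} = 1/4.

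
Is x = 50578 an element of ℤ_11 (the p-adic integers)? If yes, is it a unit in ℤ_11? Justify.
x ∈ ℤ_11 but not a unit; v_11(x) = 3 > 0

ℤ_11 = {x ∈ ℚ_11 : v_11(x) ≥ 0} and ℤ_11^× = {x ∈ ℤ_11 : v_11(x) = 0}. Here v_11(50578) = v_11(num) − v_11(den) = 3; compare against these criteria.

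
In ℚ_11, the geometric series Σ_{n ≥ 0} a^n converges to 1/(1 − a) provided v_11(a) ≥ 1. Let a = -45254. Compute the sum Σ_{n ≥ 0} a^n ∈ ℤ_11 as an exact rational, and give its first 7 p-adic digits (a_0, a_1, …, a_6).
Σ a^n = 1/(1 − a) = 1/45255;  first 7 digits = (1, 0, 0, 10, 7, 10, 0)

v_11(a) = 3 ≥ 1, so the series converges in ℤ_11 to 1/(1 − a) = 1/(1 − (-45254)) = 1/45255. Expand this rational in ℤ_11: compute digits iteratively via d_i = x_i mod 11, x_{i+1} = (x_i − d_i)/11. The first 7 digits are (1, 0, 0, 10, 7, 10, 0).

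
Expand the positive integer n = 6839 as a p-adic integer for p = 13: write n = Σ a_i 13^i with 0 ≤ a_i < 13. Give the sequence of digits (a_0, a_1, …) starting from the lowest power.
(a_0, a_1, …) = (1, 6, 1, 3)

Repeated division by 13 gives the digits low-to-high: 6839 = 1 + 6·13^1 + 1·13^2 + 3·13^3. Digit sequence: (1, 6, 1, 3).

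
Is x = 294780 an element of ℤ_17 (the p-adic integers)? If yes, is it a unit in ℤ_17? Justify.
x ∈ ℤ_17 but not a unit; v_17(x) = 3 > 0

ℤ_17 = {x ∈ ℚ_17 : v_17(x) ≥ 0} and ℤ_17^× = {x ∈ ℤ_17 : v_17(x) = 0}. Here v_17(294780) = v_17(num) − v_17(den) = 3; compare against these criteria.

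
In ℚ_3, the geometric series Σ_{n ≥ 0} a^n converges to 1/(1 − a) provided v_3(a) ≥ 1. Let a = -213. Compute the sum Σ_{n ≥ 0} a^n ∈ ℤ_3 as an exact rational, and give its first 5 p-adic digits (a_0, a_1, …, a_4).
Σ a^n = 1/(1 − a) = 1/214;  first 5 digits = (1, 1, 1, 2, 0)

v_3(a) = 1 ≥ 1, so the series converges in ℤ_3 to 1/(1 − a) = 1/(1 − (-213)) = 1/214. Expand this rational in ℤ_3: compute digits iteratively via d_i = x_i mod 3, x_{i+1} = (x_i − d_i)/3. The first 5 digits are (1, 1, 1, 2, 0).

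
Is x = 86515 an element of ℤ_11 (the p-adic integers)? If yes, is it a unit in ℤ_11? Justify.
x ∈ ℤ_11 but not a unit; v_11(x) = 3 > 0

ℤ_11 = {x ∈ ℚ_11 : v_11(x) ≥ 0} and ℤ_11^× = {x ∈ ℤ_11 : v_11(x) = 0}. Here v_11(86515) = v_11(num) − v_11(den) = 3; compare against these criteria.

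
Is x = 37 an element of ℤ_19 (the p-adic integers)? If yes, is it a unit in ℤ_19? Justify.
x ∈ ℤ_19^× (unit); v_19(x) = 0

ℤ_19 = {x ∈ ℚ_19 : v_19(x) ≥ 0} and ℤ_19^× = {x ∈ ℤ_19 : v_19(x) = 0}. Here v_19(37) = v_19(num) − v_19(den) = 0; compare against these criteria.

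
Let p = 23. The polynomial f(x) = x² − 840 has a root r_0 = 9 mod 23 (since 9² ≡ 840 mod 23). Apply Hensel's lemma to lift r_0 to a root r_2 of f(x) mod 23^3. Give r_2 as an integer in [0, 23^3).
r_2 = 7369 (mod 12167)

Hensel's recurrence: r_{i+1} = r_i − f(r_i)·(f′(r_i))^{-1} mod 23^{i+2}, with f′(x) = 2x. Iterate:
  r_0 = 9 (mod 23)
  r_1 = 492 (mod 529)
  r_2 = 7369 (mod 12167)
Final: r_2 = 7369, and one checks f(r_2) ≡ 0 mod 23^3.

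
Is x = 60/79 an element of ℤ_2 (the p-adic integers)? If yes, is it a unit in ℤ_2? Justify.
x ∈ ℤ_2 but not a unit; v_2(x) = 2 > 0

ℤ_2 = {x ∈ ℚ_2 : v_2(x) ≥ 0} and ℤ_2^× = {x ∈ ℤ_2 : v_2(x) = 0}. Here v_2(60/79) = v_2(num) − v_2(den) = 2; compare against these criteria.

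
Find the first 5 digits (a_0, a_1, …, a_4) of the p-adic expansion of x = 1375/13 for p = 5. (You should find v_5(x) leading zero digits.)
(a_0, …, a_4) = (0, 0, 0, 2, 4)

v_5(1375/13) = 3, so a_0 = ... = a_2 = 0. Factor out: x = 5^3 · u with u = 11/13 a unit in ℤ_5. Expand u iteratively via a_{v+i} = u_i mod 5, u_{i+1} = (u_i − a_{v+i})/5:
  u_0 = 11/13;  a_3 = 2;  u_1 = (u_0 − 2)/5 = -3/13
  u_1 = -3/13;  a_4 = 4;  u_2 = (u_1 − 4)/5 = -11/13
Digits: (0, 0, 0, 2, 4).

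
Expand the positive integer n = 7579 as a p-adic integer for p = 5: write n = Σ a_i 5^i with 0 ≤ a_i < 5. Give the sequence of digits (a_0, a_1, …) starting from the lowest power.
(a_0, a_1, …) = (4, 0, 3, 0, 2, 2)

Repeated division by 5 gives the digits low-to-high: 7579 = 4 + 3·5^2 + 2·5^4 + 2·5^5. Digit sequence: (4, 0, 3, 0, 2, 2).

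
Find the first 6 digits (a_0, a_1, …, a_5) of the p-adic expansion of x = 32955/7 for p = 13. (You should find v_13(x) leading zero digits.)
(a_0, …, a_5) = (0, 0, 0, 4, 11, 1)

v_13(32955/7) = 3, so a_0 = ... = a_2 = 0. Factor out: x = 13^3 · u with u = 15/7 a unit in ℤ_13. Expand u iteratively via a_{v+i} = u_i mod 13, u_{i+1} = (u_i − a_{v+i})/13:
  u_0 = 15/7;  a_3 = 4;  u_1 = (u_0 − 4)/13 = -1/7
  u_1 = -1/7;  a_4 = 11;  u_2 = (u_1 − 11)/13 = -6/7
  u_2 = -6/7;  a_5 = 1;  u_3 = (u_2 − 1)/13 = -1/7
Digits: (0, 0, 0, 4, 11, 1).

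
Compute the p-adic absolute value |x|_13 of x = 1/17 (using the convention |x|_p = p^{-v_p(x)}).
|1/17|_13 = 1

Step 1 — compute v_13(x) by factoring powers of 13 out of the numerator and denominator: v_13(1/17) = 0. Step 2 — apply |x|_p = p^{-v_p(x)} = 13^{0} = 1.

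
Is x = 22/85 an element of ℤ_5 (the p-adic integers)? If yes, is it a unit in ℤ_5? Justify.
x ∉ ℤ_5 (v_5(x) = -1 < 0)

ℤ_5 = {x ∈ ℚ_5 : v_5(x) ≥ 0} and ℤ_5^× = {x ∈ ℤ_5 : v_5(x) = 0}. Here v_5(22/85) = v_5(num) − v_5(den) = -1; compare against these criteria.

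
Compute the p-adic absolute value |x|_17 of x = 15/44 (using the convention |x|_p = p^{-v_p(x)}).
|15/44|_17 = 1

Step 1 — compute v_17(x) by factoring powers of 17 out of the numerator and denominator: v_17(15/44) = 0. Step 2 — apply |x|_p = p^{-v_p(x)} = 17^{0} = 1.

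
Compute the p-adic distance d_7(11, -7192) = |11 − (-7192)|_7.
d_7(11, -7192) = 1/2401

Step 1 — x − y = 11 − (-7192) = 7203. Step 2 — v_7(7203) = 4 (factor: 7203 = (7^4 · 3); the sign does not affect v_p). Step 3 — |x − y|_7 = 7^{-4} = 1/2401.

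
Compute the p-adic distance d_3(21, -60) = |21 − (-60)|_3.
d_3(21, -60) = 1/81

Step 1 — x − y = 21 − (-60) = 81. Step 2 — v_3(81) = 4 (factor: 81 = (3^4 · 1); the sign does not affect v_p). Step 3 — |x − y|_3 = 3^{-4} = 1/81.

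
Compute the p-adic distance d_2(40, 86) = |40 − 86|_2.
d_2(40, 86) = 1/2

Step 1 — x − y = 40 − 86 = -46. Step 2 — v_2(-46) = 1 (factor: -46 = −(2^1 · 23); the sign does not affect v_p). Step 3 — |x − y|_2 = 2^{-1} = 1/2.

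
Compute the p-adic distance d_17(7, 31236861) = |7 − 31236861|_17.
d_17(7, 31236861) = 1/1419857

Step 1 — x − y = 7 − 31236861 = -31236854. Step 2 — v_17(-31236854) = 5 (factor: -31236854 = −(17^5 · 22); the sign does not affect v_p). Step 3 — |x − y|_17 = 17^{-5} = 1/1419857.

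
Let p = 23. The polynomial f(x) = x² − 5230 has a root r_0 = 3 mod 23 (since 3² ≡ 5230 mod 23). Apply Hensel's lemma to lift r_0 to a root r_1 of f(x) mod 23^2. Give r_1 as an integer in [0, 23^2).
r_1 = 256 (mod 529)

Hensel's recurrence: r_{i+1} = r_i − f(r_i)·(f′(r_i))^{-1} mod 23^{i+2}, with f′(x) = 2x. Iterate:
  r_0 = 3 (mod 23)
  r_1 = 256 (mod 529)
Final: r_1 = 256, and one checks f(r_1) ≡ 0 mod 23^2.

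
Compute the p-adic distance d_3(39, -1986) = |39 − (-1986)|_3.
d_3(39, -1986) = 1/81

Step 1 — x − y = 39 − (-1986) = 2025. Step 2 — v_3(2025) = 4 (factor: 2025 = (3^4 · 25); the sign does not affect v_p). Step 3 — |x − y|_3 = 3^{-4} = 1/81.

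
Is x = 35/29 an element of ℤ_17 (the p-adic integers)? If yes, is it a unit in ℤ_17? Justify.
x ∈ ℤ_17^× (unit); v_17(x) = 0

ℤ_17 = {x ∈ ℚ_17 : v_17(x) ≥ 0} and ℤ_17^× = {x ∈ ℤ_17 : v_17(x) = 0}. Here v_17(35/29) = v_17(num) − v_17(den) = 0; compare against these criteria.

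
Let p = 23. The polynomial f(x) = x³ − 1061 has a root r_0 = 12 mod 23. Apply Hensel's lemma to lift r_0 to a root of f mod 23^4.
r_3 = 118324 (mod 279841)

Hensel: r_{i+1} = r_i − f(r_i)/f′(r_i) mod 23^{i+2}, where f′(x) = 3x². Iterate:
  r_0 = 12 (mod 23)
  r_1 = 357 (mod 529)
  r_2 = 8821 (mod 12167)
  r_3 = 118324 (mod 279841)
Final: r = 118324 with f(r) ≡ 0 mod 23^4.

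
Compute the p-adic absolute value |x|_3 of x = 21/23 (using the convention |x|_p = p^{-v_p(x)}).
|21/23|_3 = 1/3

Step 1 — compute v_3(x) by factoring powers of 3 out of the numerator and denominator: v_3(21/23) = 1. Step 2 — apply |x|_p = p^{-v_p(x)} = 3^{-1} = 1/3.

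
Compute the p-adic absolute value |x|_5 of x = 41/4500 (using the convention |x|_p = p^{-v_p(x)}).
|41/4500|_5 = 125

Step 1 — compute v_5(x) by factoring powers of 5 out of the numerator and denominator: v_5(41/4500) = -3. Step 2 — apply |x|_p = p^{-v_p(x)} = 5^{3} = 125.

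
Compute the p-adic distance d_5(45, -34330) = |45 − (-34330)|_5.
d_5(45, -34330) = 1/3125

Step 1 — x − y = 45 − (-34330) = 34375. Step 2 — v_5(34375) = 5 (factor: 34375 = (5^5 · 11); the sign does not affect v_p). Step 3 — |x − y|_5 = 5^{-5} = 1/3125.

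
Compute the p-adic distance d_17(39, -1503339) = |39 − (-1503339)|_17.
d_17(39, -1503339) = 1/83521

Step 1 — x − y = 39 − (-1503339) = 1503378. Step 2 — v_17(1503378) = 4 (factor: 1503378 = (17^4 · 18); the sign does not affect v_p). Step 3 — |x − y|_17 = 17^{-4} = 1/83521.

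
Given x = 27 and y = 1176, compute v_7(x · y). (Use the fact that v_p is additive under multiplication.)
v_7(31752) = 2

v_p(x) = 0 (factor: 27 = 7^0 · 27); v_p(y) = 2 (factor: 1176 = 7^2 · 24). Additivity: v_p(xy) = v_p(x) + v_p(y) = 0 + 2 = 2. (Direct check: xy = 31752 = 7^2 · (648).)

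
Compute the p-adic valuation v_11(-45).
v_11(-45) = 0

v_11(n) is the largest exponent k such that 11^k divides n. Factor out: -45 = -11^0 · 45. (Sign doesn't affect v_p.) So v_11(-45) = 0.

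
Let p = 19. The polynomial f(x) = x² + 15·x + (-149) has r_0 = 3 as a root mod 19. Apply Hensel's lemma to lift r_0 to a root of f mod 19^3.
r_2 = 2758 (mod 6859)

Hensel: r_{i+1} = r_i − f(r_i)·(f′(r_i))^{-1} mod 19^{i+2}, f′(x) = 2x + 15. Iterate:
  r_0 = 3 (mod 19)
  r_1 = 231 (mod 361)
  r_2 = 2758 (mod 6859)
Final: r = 2758 satisfies f(r) ≡ 0 mod 19^3.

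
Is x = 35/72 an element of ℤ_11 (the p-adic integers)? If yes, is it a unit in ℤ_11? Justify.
x ∈ ℤ_11^× (unit); v_11(x) = 0

ℤ_11 = {x ∈ ℚ_11 : v_11(x) ≥ 0} and ℤ_11^× = {x ∈ ℤ_11 : v_11(x) = 0}. Here v_11(35/72) = v_11(num) − v_11(den) = 0; compare against these criteria.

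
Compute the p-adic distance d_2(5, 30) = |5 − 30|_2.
d_2(5, 30) = 1

Step 1 — x − y = 5 − 30 = -25. Step 2 — v_2(-25) = 0 (factor: -25 = −(2^0 · 25); the sign does not affect v_p). Step 3 — |x − y|_2 = 2^{0} = 1.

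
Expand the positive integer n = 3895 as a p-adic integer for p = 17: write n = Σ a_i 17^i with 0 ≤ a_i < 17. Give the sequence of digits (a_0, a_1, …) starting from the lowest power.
(a_0, a_1, …) = (2, 8, 13)

Repeated division by 17 gives the digits low-to-high: 3895 = 2 + 8·17^1 + 13·17^2. Digit sequence: (2, 8, 13).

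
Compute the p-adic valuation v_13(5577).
v_13(5577) = 2

v_13(n) is the largest exponent k such that 13^k divides n. Factor out: 5577 = 13^2 · 33. (Sign doesn't affect v_p.) So v_13(5577) = 2.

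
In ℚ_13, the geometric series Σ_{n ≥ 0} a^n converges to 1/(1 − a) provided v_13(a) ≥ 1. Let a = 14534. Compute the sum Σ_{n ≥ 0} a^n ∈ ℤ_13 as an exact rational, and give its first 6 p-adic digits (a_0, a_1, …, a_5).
Σ a^n = 1/(1 − a) = -1/14533;  first 6 digits = (1, 0, 8, 6, 12, 9)

v_13(a) = 2 ≥ 1, so the series converges in ℤ_13 to 1/(1 − a) = 1/(1 − 14534) = -1/14533. Expand this rational in ℤ_13: compute digits iteratively via d_i = x_i mod 13, x_{i+1} = (x_i − d_i)/13. The first 6 digits are (1, 0, 8, 6, 12, 9).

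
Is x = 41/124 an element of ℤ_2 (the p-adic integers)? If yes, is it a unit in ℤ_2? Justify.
x ∉ ℤ_2 (v_2(x) = -2 < 0)

ℤ_2 = {x ∈ ℚ_2 : v_2(x) ≥ 0} and ℤ_2^× = {x ∈ ℤ_2 : v_2(x) = 0}. Here v_2(41/124) = v_2(num) − v_2(den) = -2; compare against these criteria.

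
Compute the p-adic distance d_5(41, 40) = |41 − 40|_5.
d_5(41, 40) = 1

Step 1 — x − y = 41 − 40 = 1. Step 2 — v_5(1) = 0 (factor: 1 = (5^0 · 1); the sign does not affect v_p). Step 3 — |x − y|_5 = 5^{0} = 1.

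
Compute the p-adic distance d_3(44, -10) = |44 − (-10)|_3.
d_3(44, -10) = 1/27

Step 1 — x − y = 44 − (-10) = 54. Step 2 — v_3(54) = 3 (factor: 54 = (3^3 · 2); the sign does not affect v_p). Step 3 — |x − y|_3 = 3^{-3} = 1/27.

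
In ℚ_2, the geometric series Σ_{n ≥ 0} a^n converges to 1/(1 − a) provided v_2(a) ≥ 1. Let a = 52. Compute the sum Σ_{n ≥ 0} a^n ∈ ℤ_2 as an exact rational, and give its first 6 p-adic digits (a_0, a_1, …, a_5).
Σ a^n = 1/(1 − a) = -1/51;  first 6 digits = (1, 0, 1, 0, 0, 0)

v_2(a) = 2 ≥ 1, so the series converges in ℤ_2 to 1/(1 − a) = 1/(1 − 52) = -1/51. Expand this rational in ℤ_2: compute digits iteratively via d_i = x_i mod 2, x_{i+1} = (x_i − d_i)/2. The first 6 digits are (1, 0, 1, 0, 0, 0).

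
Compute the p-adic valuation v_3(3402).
v_3(3402) = 5

v_3(n) is the largest exponent k such that 3^k divides n. Factor out: 3402 = 3^5 · 14. (Sign doesn't affect v_p.) So v_3(3402) = 5.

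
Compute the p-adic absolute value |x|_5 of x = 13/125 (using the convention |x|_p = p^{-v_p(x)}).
|13/125|_5 = 125

Step 1 — compute v_5(x) by factoring powers of 5 out of the numerator and denominator: v_5(13/125) = -3. Step 2 — apply |x|_p = p^{-v_p(x)} = 5^{3} = 125.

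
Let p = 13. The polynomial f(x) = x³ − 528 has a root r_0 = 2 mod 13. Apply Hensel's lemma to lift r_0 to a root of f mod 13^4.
r_3 = 6918 (mod 28561)

Hensel: r_{i+1} = r_i − f(r_i)/f′(r_i) mod 13^{i+2}, where f′(x) = 3x². Iterate:
  r_0 = 2 (mod 13)
  r_1 = 158 (mod 169)
  r_2 = 327 (mod 2197)
  r_3 = 6918 (mod 28561)
Final: r = 6918 with f(r) ≡ 0 mod 13^4.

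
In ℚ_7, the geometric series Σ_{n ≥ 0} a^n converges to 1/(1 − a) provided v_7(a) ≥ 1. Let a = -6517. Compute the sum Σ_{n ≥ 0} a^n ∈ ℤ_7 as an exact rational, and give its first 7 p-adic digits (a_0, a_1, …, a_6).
Σ a^n = 1/(1 − a) = 1/6518;  first 7 digits = (1, 0, 0, 2, 4, 6, 3)

v_7(a) = 3 ≥ 1, so the series converges in ℤ_7 to 1/(1 − a) = 1/(1 − (-6517)) = 1/6518. Expand this rational in ℤ_7: compute digits iteratively via d_i = x_i mod 7, x_{i+1} = (x_i − d_i)/7. The first 7 digits are (1, 0, 0, 2, 4, 6, 3).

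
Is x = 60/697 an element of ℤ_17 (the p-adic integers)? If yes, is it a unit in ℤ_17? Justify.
x ∉ ℤ_17 (v_17(x) = -1 < 0)

ℤ_17 = {x ∈ ℚ_17 : v_17(x) ≥ 0} and ℤ_17^× = {x ∈ ℤ_17 : v_17(x) = 0}. Here v_17(60/697) = v_17(num) − v_17(den) = -1; compare against these criteria.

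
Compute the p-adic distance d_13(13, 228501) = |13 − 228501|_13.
d_13(13, 228501) = 1/28561

Step 1 — x − y = 13 − 228501 = -228488. Step 2 — v_13(-228488) = 4 (factor: -228488 = −(13^4 · 8); the sign does not affect v_p). Step 3 — |x − y|_13 = 13^{-4} = 1/28561.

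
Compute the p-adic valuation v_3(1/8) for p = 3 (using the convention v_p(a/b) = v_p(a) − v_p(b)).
v_3(1/8) = 0

Factor powers of 3 from the numerator and denominator of the reduced fraction: 1 = 3^0 · 1 and 8 = 3^0 · 8. Apply v_p(a/b) = v_p(a) − v_p(b): v_3(1/8) = 0 − 0 = 0.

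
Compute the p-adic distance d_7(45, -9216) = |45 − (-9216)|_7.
d_7(45, -9216) = 1/343

Step 1 — x − y = 45 − (-9216) = 9261. Step 2 — v_7(9261) = 3 (factor: 9261 = (7^3 · 27); the sign does not affect v_p). Step 3 — |x − y|_7 = 7^{-3} = 1/343.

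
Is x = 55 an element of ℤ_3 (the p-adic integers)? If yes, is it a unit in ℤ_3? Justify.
x ∈ ℤ_3^× (unit); v_3(x) = 0

ℤ_3 = {x ∈ ℚ_3 : v_3(x) ≥ 0} and ℤ_3^× = {x ∈ ℤ_3 : v_3(x) = 0}. Here v_3(55) = v_3(num) − v_3(den) = 0; compare against these criteria.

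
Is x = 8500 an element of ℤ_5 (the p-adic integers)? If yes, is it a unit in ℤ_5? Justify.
x ∈ ℤ_5 but not a unit; v_5(x) = 3 > 0

ℤ_5 = {x ∈ ℚ_5 : v_5(x) ≥ 0} and ℤ_5^× = {x ∈ ℤ_5 : v_5(x) = 0}. Here v_5(8500) = v_5(num) − v_5(den) = 3; compare against these criteria.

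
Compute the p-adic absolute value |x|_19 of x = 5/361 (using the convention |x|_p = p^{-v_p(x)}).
|5/361|_19 = 361

Step 1 — compute v_19(x) by factoring powers of 19 out of the numerator and denominator: v_19(5/361) = -2. Step 2 — apply |x|_p = p^{-v_p(x)} = 19^{2} = 361.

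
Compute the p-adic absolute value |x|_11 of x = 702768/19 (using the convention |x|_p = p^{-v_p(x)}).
|702768/19|_11 = 1/14641

Step 1 — compute v_11(x) by factoring powers of 11 out of the numerator and denominator: v_11(702768/19) = 4. Step 2 — apply |x|_p = p^{-v_p(x)} = 11^{-4} = 1/14641.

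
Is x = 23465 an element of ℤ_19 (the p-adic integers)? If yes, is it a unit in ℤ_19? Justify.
x ∈ ℤ_19 but not a unit; v_19(x) = 2 > 0

ℤ_19 = {x ∈ ℚ_19 : v_19(x) ≥ 0} and ℤ_19^× = {x ∈ ℤ_19 : v_19(x) = 0}. Here v_19(23465) = v_19(num) − v_19(den) = 2; compare against these criteria.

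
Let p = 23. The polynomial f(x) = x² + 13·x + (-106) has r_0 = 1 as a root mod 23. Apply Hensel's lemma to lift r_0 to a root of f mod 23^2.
r_1 = 254 (mod 529)

Hensel: r_{i+1} = r_i − f(r_i)·(f′(r_i))^{-1} mod 23^{i+2}, f′(x) = 2x + 13. Iterate:
  r_0 = 1 (mod 23)
  r_1 = 254 (mod 529)
Final: r = 254 satisfies f(r) ≡ 0 mod 23^2.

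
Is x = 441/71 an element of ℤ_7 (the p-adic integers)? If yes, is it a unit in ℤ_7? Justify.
x ∈ ℤ_7 but not a unit; v_7(x) = 2 > 0

ℤ_7 = {x ∈ ℚ_7 : v_7(x) ≥ 0} and ℤ_7^× = {x ∈ ℤ_7 : v_7(x) = 0}. Here v_7(441/71) = v_7(num) − v_7(den) = 2; compare against these criteria.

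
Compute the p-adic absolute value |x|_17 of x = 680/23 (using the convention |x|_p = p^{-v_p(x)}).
|680/23|_17 = 1/17

Step 1 — compute v_17(x) by factoring powers of 17 out of the numerator and denominator: v_17(680/23) = 1. Step 2 — apply |x|_p = p^{-v_p(x)} = 17^{-1} = 1/17.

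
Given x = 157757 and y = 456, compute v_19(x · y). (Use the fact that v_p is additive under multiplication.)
v_19(71937192) = 4

v_p(x) = 3 (factor: 157757 = 19^3 · 23); v_p(y) = 1 (factor: 456 = 19^1 · 24). Additivity: v_p(xy) = v_p(x) + v_p(y) = 3 + 1 = 4. (Direct check: xy = 71937192 = 19^4 · (552).)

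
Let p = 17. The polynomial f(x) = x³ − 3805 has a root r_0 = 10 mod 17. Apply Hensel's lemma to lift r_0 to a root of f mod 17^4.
r_3 = 10958 (mod 83521)

Hensel: r_{i+1} = r_i − f(r_i)/f′(r_i) mod 17^{i+2}, where f′(x) = 3x². Iterate:
  r_0 = 10 (mod 17)
  r_1 = 265 (mod 289)
  r_2 = 1132 (mod 4913)
  r_3 = 10958 (mod 83521)
Final: r = 10958 with f(r) ≡ 0 mod 17^4.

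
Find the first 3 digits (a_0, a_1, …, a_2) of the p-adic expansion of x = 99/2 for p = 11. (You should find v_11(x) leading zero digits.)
(a_0, …, a_2) = (0, 10, 5)

v_11(99/2) = 1, so a_0 = ... = a_0 = 0. Factor out: x = 11^1 · u with u = 9/2 a unit in ℤ_11. Expand u iteratively via a_{v+i} = u_i mod 11, u_{i+1} = (u_i − a_{v+i})/11:
  u_0 = 9/2;  a_1 = 10;  u_1 = (u_0 − 10)/11 = -1/2
  u_1 = -1/2;  a_2 = 5;  u_2 = (u_1 − 5)/11 = -1/2
Digits: (0, 10, 5).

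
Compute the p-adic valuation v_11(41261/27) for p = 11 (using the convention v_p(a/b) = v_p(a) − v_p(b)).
v_11(41261/27) = 3

Factor powers of 11 from the numerator and denominator of the reduced fraction: 41261 = 11^3 · 31 and 27 = 11^0 · 27. Apply v_p(a/b) = v_p(a) − v_p(b): v_11(41261/27) = 3 − 0 = 3.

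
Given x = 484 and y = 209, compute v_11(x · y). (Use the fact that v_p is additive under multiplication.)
v_11(101156) = 3

v_p(x) = 2 (factor: 484 = 11^2 · 4); v_p(y) = 1 (factor: 209 = 11^1 · 19). Additivity: v_p(xy) = v_p(x) + v_p(y) = 2 + 1 = 3. (Direct check: xy = 101156 = 11^3 · (76).)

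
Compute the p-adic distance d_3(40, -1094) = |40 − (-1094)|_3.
d_3(40, -1094) = 1/81

Step 1 — x − y = 40 − (-1094) = 1134. Step 2 — v_3(1134) = 4 (factor: 1134 = (3^4 · 14); the sign does not affect v_p). Step 3 — |x − y|_3 = 3^{-4} = 1/81.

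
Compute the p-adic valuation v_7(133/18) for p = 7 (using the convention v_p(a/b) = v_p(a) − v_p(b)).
v_7(133/18) = 1

Factor powers of 7 from the numerator and denominator of the reduced fraction: 133 = 7^1 · 19 and 18 = 7^0 · 18. Apply v_p(a/b) = v_p(a) − v_p(b): v_7(133/18) = 1 − 0 = 1.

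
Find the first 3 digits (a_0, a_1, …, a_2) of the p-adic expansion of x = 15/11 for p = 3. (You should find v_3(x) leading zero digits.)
(a_0, …, a_2) = (0, 1, 2)

v_3(15/11) = 1, so a_0 = ... = a_0 = 0. Factor out: x = 3^1 · u with u = 5/11 a unit in ℤ_3. Expand u iteratively via a_{v+i} = u_i mod 3, u_{i+1} = (u_i − a_{v+i})/3:
  u_0 = 5/11;  a_1 = 1;  u_1 = (u_0 − 1)/3 = -2/11
  u_1 = -2/11;  a_2 = 2;  u_2 = (u_1 − 2)/3 = -8/11
Digits: (0, 1, 2).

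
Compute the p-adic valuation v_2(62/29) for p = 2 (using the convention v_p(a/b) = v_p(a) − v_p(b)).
v_2(62/29) = 1

Factor powers of 2 from the numerator and denominator of the reduced fraction: 62 = 2^1 · 31 and 29 = 2^0 · 29. Apply v_p(a/b) = v_p(a) − v_p(b): v_2(62/29) = 1 − 0 = 1.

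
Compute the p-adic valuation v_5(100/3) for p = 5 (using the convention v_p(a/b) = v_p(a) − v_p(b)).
v_5(100/3) = 2

Factor powers of 5 from the numerator and denominator of the reduced fraction: 100 = 5^2 · 4 and 3 = 5^0 · 3. Apply v_p(a/b) = v_p(a) − v_p(b): v_5(100/3) = 2 − 0 = 2.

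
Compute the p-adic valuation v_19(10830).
v_19(10830) = 2

v_19(n) is the largest exponent k such that 19^k divides n. Factor out: 10830 = 19^2 · 30. (Sign doesn't affect v_p.) So v_19(10830) = 2.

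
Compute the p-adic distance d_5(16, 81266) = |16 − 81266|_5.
d_5(16, 81266) = 1/3125

Step 1 — x − y = 16 − 81266 = -81250. Step 2 — v_5(-81250) = 5 (factor: -81250 = −(5^5 · 26); the sign does not affect v_p). Step 3 — |x − y|_5 = 5^{-5} = 1/3125.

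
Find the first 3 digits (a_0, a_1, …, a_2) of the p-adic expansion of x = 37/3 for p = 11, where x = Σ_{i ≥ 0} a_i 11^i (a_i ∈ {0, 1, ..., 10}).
(a_0, …, a_2) = (5, 8, 3)

v_11(37/3) = 0 (numerator and denominator both coprime to 11), so x ∈ ℤ_11^×. Compute digits iteratively via a_i = x_i mod 11, x_{i+1} = (x_i − a_i)/11, with x_0 = x:
  x_0 = 37/3;  a_0 = 5;  x_1 = (x_0 − 5)/11 = 2/3
  x_1 = 2/3;  a_1 = 8;  x_2 = (x_1 − 8)/11 = -2/3
  x_2 = -2/3;  a_2 = 3;  x_3 = (x_2 − 3)/11 = -1/3
Digits: (5, 8, 3).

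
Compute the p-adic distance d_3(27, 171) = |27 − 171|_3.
d_3(27, 171) = 1/9

Step 1 — x − y = 27 − 171 = -144. Step 2 — v_3(-144) = 2 (factor: -144 = −(3^2 · 16); the sign does not affect v_p). Step 3 — |x − y|_3 = 3^{-2} = 1/9.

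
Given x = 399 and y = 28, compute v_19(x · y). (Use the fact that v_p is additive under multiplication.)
v_19(11172) = 1

v_p(x) = 1 (factor: 399 = 19^1 · 21); v_p(y) = 0 (factor: 28 = 19^0 · 28). Additivity: v_p(xy) = v_p(x) + v_p(y) = 1 + 0 = 1. (Direct check: xy = 11172 = 19^1 · (588).)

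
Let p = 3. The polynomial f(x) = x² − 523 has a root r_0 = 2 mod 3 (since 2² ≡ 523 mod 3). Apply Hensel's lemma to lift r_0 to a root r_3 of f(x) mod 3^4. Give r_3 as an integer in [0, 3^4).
r_3 = 62 (mod 81)

Hensel's recurrence: r_{i+1} = r_i − f(r_i)·(f′(r_i))^{-1} mod 3^{i+2}, with f′(x) = 2x. Iterate:
  r_0 = 2 (mod 3)
  r_1 = 8 (mod 9)
  r_2 = 8 (mod 27)
  r_3 = 62 (mod 81)
Final: r_3 = 62, and one checks f(r_3) ≡ 0 mod 3^4.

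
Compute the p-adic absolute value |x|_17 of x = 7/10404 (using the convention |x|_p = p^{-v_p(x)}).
|7/10404|_17 = 289

Step 1 — compute v_17(x) by factoring powers of 17 out of the numerator and denominator: v_17(7/10404) = -2. Step 2 — apply |x|_p = p^{-v_p(x)} = 17^{2} = 289.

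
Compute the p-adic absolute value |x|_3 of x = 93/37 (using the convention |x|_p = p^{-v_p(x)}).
|93/37|_3 = 1/3

Step 1 — compute v_3(x) by factoring powers of 3 out of the numerator and denominator: v_3(93/37) = 1. Step 2 — apply |x|_p = p^{-v_p(x)} = 3^{-1} = 1/3.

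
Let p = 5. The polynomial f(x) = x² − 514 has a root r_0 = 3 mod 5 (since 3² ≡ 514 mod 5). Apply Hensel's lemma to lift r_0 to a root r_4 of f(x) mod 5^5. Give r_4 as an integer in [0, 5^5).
r_4 = 1833 (mod 3125)

Hensel's recurrence: r_{i+1} = r_i − f(r_i)·(f′(r_i))^{-1} mod 5^{i+2}, with f′(x) = 2x. Iterate:
  r_0 = 3 (mod 5)
  r_1 = 8 (mod 25)
  r_2 = 83 (mod 125)
  r_3 = 583 (mod 625)
  r_4 = 1833 (mod 3125)
Final: r_4 = 1833, and one checks f(r_4) ≡ 0 mod 5^5.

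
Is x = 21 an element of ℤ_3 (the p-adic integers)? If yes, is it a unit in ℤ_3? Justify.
x ∈ ℤ_3 but not a unit; v_3(x) = 1 > 0

ℤ_3 = {x ∈ ℚ_3 : v_3(x) ≥ 0} and ℤ_3^× = {x ∈ ℤ_3 : v_3(x) = 0}. Here v_3(21) = v_3(num) − v_3(den) = 1; compare against these criteria.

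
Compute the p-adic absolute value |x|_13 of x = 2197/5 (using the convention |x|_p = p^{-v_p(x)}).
|2197/5|_13 = 1/2197

Step 1 — compute v_13(x) by factoring powers of 13 out of the numerator and denominator: v_13(2197/5) = 3. Step 2 — apply |x|_p = p^{-v_p(x)} = 13^{-3} = 1/2197.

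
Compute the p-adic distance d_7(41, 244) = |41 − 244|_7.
d_7(41, 244) = 1/7

Step 1 — x − y = 41 − 244 = -203. Step 2 — v_7(-203) = 1 (factor: -203 = −(7^1 · 29); the sign does not affect v_p). Step 3 — |x − y|_7 = 7^{-1} = 1/7.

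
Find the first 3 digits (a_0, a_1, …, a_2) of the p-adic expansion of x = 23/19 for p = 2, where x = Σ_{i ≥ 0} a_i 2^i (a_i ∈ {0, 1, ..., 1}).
(a_0, …, a_2) = (1, 0, 1)

v_2(23/19) = 0 (numerator and denominator both coprime to 2), so x ∈ ℤ_2^×. Compute digits iteratively via a_i = x_i mod 2, x_{i+1} = (x_i − a_i)/2, with x_0 = x:
  x_0 = 23/19;  a_0 = 1;  x_1 = (x_0 − 1)/2 = 2/19
  x_1 = 2/19;  a_1 = 0;  x_2 = (x_1 − 0)/2 = 1/19
  x_2 = 1/19;  a_2 = 1;  x_3 = (x_2 − 1)/2 = -9/19
Digits: (1, 0, 1).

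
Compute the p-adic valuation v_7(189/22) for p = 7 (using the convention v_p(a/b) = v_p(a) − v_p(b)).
v_7(189/22) = 1

Factor powers of 7 from the numerator and denominator of the reduced fraction: 189 = 7^1 · 27 and 22 = 7^0 · 22. Apply v_p(a/b) = v_p(a) − v_p(b): v_7(189/22) = 1 − 0 = 1.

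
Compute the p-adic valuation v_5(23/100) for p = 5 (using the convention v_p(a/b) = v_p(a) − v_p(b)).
v_5(23/100) = -2

Factor powers of 5 from the numerator and denominator of the reduced fraction: 23 = 5^0 · 23 and 100 = 5^2 · 4. Apply v_p(a/b) = v_p(a) − v_p(b): v_5(23/100) = 0 − 2 = -2.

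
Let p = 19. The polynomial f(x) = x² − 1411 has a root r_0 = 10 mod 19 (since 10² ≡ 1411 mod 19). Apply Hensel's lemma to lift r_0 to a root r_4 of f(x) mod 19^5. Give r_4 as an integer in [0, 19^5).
r_4 = 1550011 (mod 2476099)

Hensel's recurrence: r_{i+1} = r_i − f(r_i)·(f′(r_i))^{-1} mod 19^{i+2}, with f′(x) = 2x. Iterate:
  r_0 = 10 (mod 19)
  r_1 = 238 (mod 361)
  r_2 = 6736 (mod 6859)
  r_3 = 116480 (mod 130321)
  r_4 = 1550011 (mod 2476099)
Final: r_4 = 1550011, and one checks f(r_4) ≡ 0 mod 19^5.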